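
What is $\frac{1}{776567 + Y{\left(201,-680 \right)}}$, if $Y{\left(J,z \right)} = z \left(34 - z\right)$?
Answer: $\frac{1}{291047} \approx 3.4359 \cdot 10^{-6}$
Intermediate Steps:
$\frac{1}{776567 + Y{\left(201,-680 \right)}} = \frac{1}{776567 - 680 \left(34 - -680\right)} = \frac{1}{776567 - 680 \left(34 + 680\right)} = \frac{1}{776567 - 485520} = \frac{1}{291047}$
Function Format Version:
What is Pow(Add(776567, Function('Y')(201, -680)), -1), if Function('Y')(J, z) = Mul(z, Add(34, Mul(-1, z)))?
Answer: Rational(1, 291047) ≈ 3.4359e-6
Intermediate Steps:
Pow(Add(776567, Function('Y')(201, -680)), -1) = Pow(Add(776567, Mul(-680, Add(34, Mul(-1, -680)))), -1) = Pow(Add(776567, Mul(-680, Add(34, 680))), -1) = Pow(Add(776567, Mul(-680, 714)), -1) = Pow(Add(776567, -485520), -1) = Pow(291047, -1) = Rational(1, 291047)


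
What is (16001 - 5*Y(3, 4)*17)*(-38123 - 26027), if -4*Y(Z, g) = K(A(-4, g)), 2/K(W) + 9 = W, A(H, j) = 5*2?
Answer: -1029190525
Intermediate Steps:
A(H, j) = 10
K(W) = 2/(-9 + W)
Y(Z, g) = -1/2 (Y(Z, g) = -1/(2*(-9 + 10)) = -1/(2*1) = -1/2)
(16001 - 5*Y(3, 4)*17)*(-38123 - 26027) = (16001 - 5*(-1/2)*17)*(-38123 - 26027) = (16001 + (5/2)*17)*(-64150) = (16001 + 85/2)*(-64150) = (32087/2)*(-64150) = -1029190525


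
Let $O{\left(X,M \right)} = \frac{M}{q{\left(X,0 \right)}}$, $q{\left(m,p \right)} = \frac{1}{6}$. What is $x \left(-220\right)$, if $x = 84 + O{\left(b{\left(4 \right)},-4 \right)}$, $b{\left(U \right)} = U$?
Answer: $-13200$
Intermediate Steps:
$q{\left(m,p \right)} = \frac{1}{6}$
$O{\left(X,M \right)} = 6 M$ ($O{\left(X,M \right)} = M \frac{1}{\frac{1}{6}} = M 6 = 6 M$)
$x = 60$ ($x = 84 + 6 \left(-4\right) = 84 - 24 = 60$)
$x \left(-220\right) = 60 \left(-220\right) = -13200$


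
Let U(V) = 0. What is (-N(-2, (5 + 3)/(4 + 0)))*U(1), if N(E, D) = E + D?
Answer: 0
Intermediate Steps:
N(E, D) = D + E
(-N(-2, (5 + 3)/(4 + 0)))*U(1) = -((5 + 3)/(4 + 0) - 2)*0 = -(8/4 - 2)*0 = -(8*(1/4) - 2)*0 = -(2 - 2)*0 = -1*0*0 = 0*0 = 0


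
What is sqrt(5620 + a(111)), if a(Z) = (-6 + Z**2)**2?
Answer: sqrt(151664845) ≈ 12315.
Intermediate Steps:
sqrt(5620 + a(111)) = sqrt(5620 + (-6 + 111**2)**2) = sqrt(5620 + (-6 + 12321)**2) = sqrt(5620 + 12315**2) = sqrt(5620 + 151659225) = sqrt(151664845)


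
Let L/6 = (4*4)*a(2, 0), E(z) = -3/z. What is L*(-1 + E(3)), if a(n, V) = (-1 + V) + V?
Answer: 192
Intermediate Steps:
a(n, V) = -1 + 2*V
L = -96 (L = 6*((4*4)*(-1 + 2*0)) = 6*(16*(-1 + 0)) = 6*(16*(-1)) = 6*(-16) = -96)
L*(-1 + E(3)) = -96*(-1 - 3/3) = -96*(-1 - 3*1/3) = -96*(-1 - 1) = -96*(-2) = 192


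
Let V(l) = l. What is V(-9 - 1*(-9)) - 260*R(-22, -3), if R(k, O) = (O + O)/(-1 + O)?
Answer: -390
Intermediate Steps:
R(k, O) = 2*O/(-1 + O) (R(k, O) = (2*O)/(-1 + O) = 2*O/(-1 + O))
V(-9 - 1*(-9)) - 260*R(-22, -3) = (-9 - 1*(-9)) - 520*(-3)/(-1 - 3) = (-9 + 9) - 520*(-3)/(-4) = 0 - 520*(-3)*(-1)/4 = 0 - 260*3/2 = 0 - 390 = -390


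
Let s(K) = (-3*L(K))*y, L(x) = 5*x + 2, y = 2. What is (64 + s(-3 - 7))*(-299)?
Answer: -105248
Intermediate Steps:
L(x) = 2 + 5*x
s(K) = -12 - 30*K (s(K) = -3*(2 + 5*K)*2 = (-6 - 15*K)*2 = -12 - 30*K)
(64 + s(-3 - 7))*(-299) = (64 + (-12 - 30*(-3 - 7)))*(-299) = (64 + (-12 - 30*(-10)))*(-299) = (64 + (-12 + 300))*(-299) = (64 + 288)*(-299) = 352*(-299) = -105248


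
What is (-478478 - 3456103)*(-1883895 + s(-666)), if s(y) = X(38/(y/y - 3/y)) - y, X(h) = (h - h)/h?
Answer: 7409717042049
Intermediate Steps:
X(h) = 0 (X(h) = 0/h = 0)
s(y) = -y (s(y) = 0 - y = -y)
(-478478 - 3456103)*(-1883895 + s(-666)) = (-478478 - 3456103)*(-1883895 - 1*(-666)) = -3934581*(-1883895 + 666) = -3934581*(-1883229) = 7409717042049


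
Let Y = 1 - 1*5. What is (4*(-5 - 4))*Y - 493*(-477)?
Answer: 235305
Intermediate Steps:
Y = -4 (Y = 1 - 5 = -4)
(4*(-5 - 4))*Y - 493*(-477) = (4*(-5 - 4))*(-4) - 493*(-477) = (4*(-9))*(-4) + 235161 = -36*(-4) + 235161 = 144 + 235161 = 235305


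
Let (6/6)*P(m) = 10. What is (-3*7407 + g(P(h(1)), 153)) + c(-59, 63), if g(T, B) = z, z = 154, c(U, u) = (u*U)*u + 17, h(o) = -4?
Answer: -256221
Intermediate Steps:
c(U, u) = 17 + U*u**2 (c(U, u) = (U*u)*u + 17 = U*u**2 + 17 = 17 + U*u**2)
P(m) = 10
g(T, B) = 154
(-3*7407 + g(P(h(1)), 153)) + c(-59, 63) = (-3*7407 + 154) + (17 - 59*63**2) = (-22221 + 154) + (17 - 59*3969) = -22067 + (17 - 234171) = -22067 - 234154 = -256221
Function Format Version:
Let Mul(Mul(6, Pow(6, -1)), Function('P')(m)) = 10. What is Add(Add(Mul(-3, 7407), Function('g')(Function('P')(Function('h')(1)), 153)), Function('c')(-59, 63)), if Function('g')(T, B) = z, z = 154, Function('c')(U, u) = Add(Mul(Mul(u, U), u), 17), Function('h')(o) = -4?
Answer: -256221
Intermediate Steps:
Function('c')(U, u) = Add(17, Mul(U, Pow(u, 2))) (Function('c')(U, u) = Add(Mul(Mul(U, u), u), 17) = Add(Mul(U, Pow(u, 2)), 17) = Add(17, Mul(U, Pow(u, 2))))
Function('P')(m) = 10
Function('g')(T, B) = 154
Add(Add(Mul(-3, 7407), Function('g')(Function('P')(Function('h')(1)), 153)), Function('c')(-59, 63)) = Add(Add(Mul(-3, 7407), 154), Add(17, Mul(-59, Pow(63, 2)))) = Add(Add(-22221, 154), Add(17, Mul(-59, 3969))) = Add(-22067, Add(17, -234171)) = Add(-22067, -234154) = -256221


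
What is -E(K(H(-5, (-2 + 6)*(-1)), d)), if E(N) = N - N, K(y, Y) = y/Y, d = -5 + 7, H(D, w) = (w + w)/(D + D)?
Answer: 0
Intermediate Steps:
H(D, w) = w/D (H(D, w) = (2*w)/((2*D)) = (2*w)*(1/(2*D)) = w/D)
d = 2
E(N) = 0
-E(K(H(-5, (-2 + 6)*(-1)), d)) = -1*0 = 0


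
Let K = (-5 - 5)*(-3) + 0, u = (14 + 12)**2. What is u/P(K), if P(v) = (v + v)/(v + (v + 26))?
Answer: 14534/15 ≈ 968.93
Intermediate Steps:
u = 676 (u = 26**2 = 676)
K = 30 (K = -10*(-3) + 0 = 30 + 0 = 30)
P(v) = 2*v/(26 + 2*v) (P(v) = (2*v)/(v + (26 + v)) = (2*v)/(26 + 2*v) = 2*v/(26 + 2*v))
u/P(K) = 676/((30/(13 + 30))) = 676/((30/43)) = 676/((30*(1/43))) = 676/(30/43) = 676*(43/30) = 14534/15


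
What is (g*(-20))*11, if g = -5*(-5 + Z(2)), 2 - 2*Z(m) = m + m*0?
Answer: -5500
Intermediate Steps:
Z(m) = 1 - m/2 (Z(m) = 1 - (m + m*0)/2 = 1 - (m + 0)/2 = 1 - m/2)
g = 25 (g = -5*(-5 + (1 - 1/2*2)) = -5*(-5 + (1 - 1)) = -5*(-5 + 0) = -5*(-5) = 25)
(g*(-20))*11 = (25*(-20))*11 = -500*11 = -5500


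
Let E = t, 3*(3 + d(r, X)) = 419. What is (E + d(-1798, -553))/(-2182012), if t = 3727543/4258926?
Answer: -585780763/9293027639112 ≈ -6.3034e-5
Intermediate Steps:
d(r, X) = 410/3 (d(r, X) = -3 + (1/3)*419 = -3 + 419/3 = 410/3)
t = 3727543/4258926 (t = 3727543*(1/4258926) = 3727543/4258926 ≈ 0.87523)
E = 3727543/4258926 ≈ 0.87523
(E + d(-1798, -553))/(-2182012) = (3727543/4258926 + 410/3)/(-2182012) = (585780763/4258926)*(-1/2182012) = -585780763/9293027639112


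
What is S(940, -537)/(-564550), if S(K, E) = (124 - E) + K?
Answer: -1601/564550 ≈ -0.0028359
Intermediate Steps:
S(K, E) = 124 + K - E
S(940, -537)/(-564550) = (124 + 940 - 1*(-537))/(-564550) = (124 + 940 + 537)*(-1/564550) = 1601*(-1/564550) = -1601/564550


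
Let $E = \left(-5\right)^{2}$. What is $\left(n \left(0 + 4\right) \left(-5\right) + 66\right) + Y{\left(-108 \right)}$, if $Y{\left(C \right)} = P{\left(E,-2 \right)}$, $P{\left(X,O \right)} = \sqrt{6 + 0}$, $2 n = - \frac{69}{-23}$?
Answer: $36 + \sqrt{6} \approx 38.449$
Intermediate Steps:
$E = 25$
$n = \frac{3}{2}$ ($n = \frac{\left(-69\right) \frac{1}{-23}}{2} = \frac{\left(-69\right) \left(- \frac{1}{23}\right)}{2} = \frac{1}{2} \cdot 3 = \frac{3}{2} \approx 1.5$)
$P{\left(X,O \right)} = \sqrt{6}$
$Y{\left(C \right)} = \sqrt{6}$
$\left(n \left(0 + 4\right) \left(-5\right) + 66\right) + Y{\left(-108 \right)} = \left(\frac{3 \left(0 + 4\right) \left(-5\right)}{2} + 66\right) + \sqrt{6} = \left(\frac{3 \cdot 4 \left(-5\right)}{2} + 66\right) + \sqrt{6} = \left(\frac{3}{2} \left(-20\right) + 66\right) + \sqrt{6} = \left(-30 + 66\right) + \sqrt{6} = 36 + \sqrt{6}$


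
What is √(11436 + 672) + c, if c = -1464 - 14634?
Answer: -16098 + 2*√3027 ≈ -15988.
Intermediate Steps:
c = -16098
√(11436 + 672) + c = √(11436 + 672) - 16098 = √12108 - 16098 = 2*√3027 - 16098 = -16098 + 2*√3027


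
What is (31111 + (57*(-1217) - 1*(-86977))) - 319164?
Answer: -270445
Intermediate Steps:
(31111 + (57*(-1217) - 1*(-86977))) - 319164 = (31111 + (-69369 + 86977)) - 319164 = (31111 + 17608) - 319164 = 48719 - 319164 = -270445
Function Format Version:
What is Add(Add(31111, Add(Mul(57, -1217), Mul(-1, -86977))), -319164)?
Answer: -270445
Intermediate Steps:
Add(Add(31111, Add(Mul(57, -1217), Mul(-1, -86977))), -319164) = Add(Add(31111, Add(-69369, 86977)), -319164) = Add(Add(31111, 17608), -319164) = Add(48719, -319164) = -270445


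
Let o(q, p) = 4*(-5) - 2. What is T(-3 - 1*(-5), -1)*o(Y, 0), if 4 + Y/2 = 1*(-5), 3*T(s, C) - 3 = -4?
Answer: 22/3 ≈ 7.3333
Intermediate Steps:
T(s, C) = -⅓ (T(s, C) = 1 + (⅓)*(-4) = 1 - 4/3 = -⅓)
Y = -18 (Y = -8 + 2*(1*(-5)) = -8 + 2*(-5) = -8 - 10 = -18)
o(q, p) = -22 (o(q, p) = -20 - 2 = -22)
T(-3 - 1*(-5), -1)*o(Y, 0) = -⅓*(-22) = 22/3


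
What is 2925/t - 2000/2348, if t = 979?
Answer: 1227475/574673 ≈ 2.1360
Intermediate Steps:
2925/t - 2000/2348 = 2925/979 - 2000/2348 = 2925*(1/979) - 2000*1/2348 = 2925/979 - 500/587 = 1227475/574673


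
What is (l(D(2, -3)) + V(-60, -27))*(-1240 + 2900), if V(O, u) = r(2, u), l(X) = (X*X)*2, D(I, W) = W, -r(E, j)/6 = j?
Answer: 298800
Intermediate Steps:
r(E, j) = -6*j
l(X) = 2*X² (l(X) = X²*2 = 2*X²)
V(O, u) = -6*u
(l(D(2, -3)) + V(-60, -27))*(-1240 + 2900) = (2*(-3)² - 6*(-27))*(-1240 + 2900) = (2*9 + 162)*1660 = (18 + 162)*1660 = 180*1660 = 298800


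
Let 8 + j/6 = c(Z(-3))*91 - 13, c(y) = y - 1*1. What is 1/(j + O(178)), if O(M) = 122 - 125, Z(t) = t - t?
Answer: -1/675 ≈ -0.0014815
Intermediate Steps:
Z(t) = 0
O(M) = -3
c(y) = -1 + y (c(y) = y - 1 = -1 + y)
j = -672 (j = -48 + 6*((-1 + 0)*91 - 13) = -48 + 6*(-1*91 - 13) = -48 + 6*(-91 - 13) = -48 + 6*(-104) = -48 - 624 = -672)
1/(j + O(178)) = 1/(-672 - 3) = 1/(-675) = -1/675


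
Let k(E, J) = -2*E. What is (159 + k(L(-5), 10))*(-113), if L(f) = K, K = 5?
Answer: -16837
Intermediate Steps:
L(f) = 5
(159 + k(L(-5), 10))*(-113) = (159 - 2*5)*(-113) = (159 - 10)*(-113) = 149*(-113) = -16837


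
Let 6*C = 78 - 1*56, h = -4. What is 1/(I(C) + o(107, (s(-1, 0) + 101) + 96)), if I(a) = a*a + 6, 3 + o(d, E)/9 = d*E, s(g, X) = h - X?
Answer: 9/1672663 ≈ 5.3806e-6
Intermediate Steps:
s(g, X) = -4 - X
o(d, E) = -27 + 9*E*d (o(d, E) = -27 + 9*(d*E) = -27 + 9*(E*d) = -27 + 9*E*d)
C = 11/3 (C = (78 - 1*56)/6 = (78 - 56)/6 = (⅙)*22 = 11/3 ≈ 3.6667)
I(a) = 6 + a² (I(a) = a² + 6 = 6 + a²)
1/(I(C) + o(107, (s(-1, 0) + 101) + 96)) = 1/((6 + (11/3)²) + (-27 + 9*(((-4 - 1*0) + 101) + 96)*107)) = 1/((6 + 121/9) + (-27 + 9*(((-4 + 0) + 101) + 96)*107)) = 1/(175/9 + (-27 + 9*((-4 + 101) + 96)*107)) = 1/(175/9 + (-27 + 9*(97 + 96)*107)) = 1/(175/9 + (-27 + 9*193*107)) = 1/(175/9 + (-27 + 185859)) = 1/(175/9 + 185832) = 1/(1672663/9) = 9/1672663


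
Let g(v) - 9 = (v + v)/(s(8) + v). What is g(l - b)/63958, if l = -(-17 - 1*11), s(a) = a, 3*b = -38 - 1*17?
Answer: 1745/10425154 ≈ 0.00016738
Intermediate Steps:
b = -55/3 (b = (-38 - 1*17)/3 = (-38 - 17)/3 = (⅓)*(-55) = -55/3 ≈ -18.333)
l = 28 (l = -(-17 - 11) = -1*(-28) = 28)
g(v) = 9 + 2*v/(8 + v) (g(v) = 9 + (v + v)/(8 + v) = 9 + (2*v)/(8 + v) = 9 + 2*v/(8 + v))
g(l - b)/63958 = ((72 + 11*(28 - 1*(-55/3)))/(8 + (28 - 1*(-55/3))))/63958 = ((72 + 11*(28 + 55/3))/(8 + (28 + 55/3)))*(1/63958) = ((72 + 11*(139/3))/(8 + 139/3))*(1/63958) = ((72 + 1529/3)/(163/3))*(1/63958) = ((3/163)*(1745/3))*(1/63958) = (1745/163)*(1/63958) = 1745/10425154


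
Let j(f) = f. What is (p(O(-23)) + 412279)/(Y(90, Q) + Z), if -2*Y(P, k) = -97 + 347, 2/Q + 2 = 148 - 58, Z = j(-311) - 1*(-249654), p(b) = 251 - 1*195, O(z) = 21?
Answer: 412335/249218 ≈ 1.6545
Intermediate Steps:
p(b) = 56 (p(b) = 251 - 195 = 56)
Z = 249343 (Z = -311 - 1*(-249654) = -311 + 249654 = 249343)
Q = 1/44 (Q = 2/(-2 + (148 - 58)) = 2/(-2 + 90) = 2/88 = 2*(1/88) = 1/44 ≈ 0.022727)
Y(P, k) = -125 (Y(P, k) = -(-97 + 347)/2 = -½*250 = -125)
(p(O(-23)) + 412279)/(Y(90, Q) + Z) = (56 + 412279)/(-125 + 249343) = 412335/249218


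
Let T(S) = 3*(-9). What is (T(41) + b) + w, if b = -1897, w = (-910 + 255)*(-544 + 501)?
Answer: 26241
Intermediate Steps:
T(S) = -27
w = 28165 (w = -655*(-43) = 28165)
(T(41) + b) + w = (-27 - 1897) + 28165 = -1924 + 28165 = 26241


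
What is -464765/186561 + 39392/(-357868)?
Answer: -43418382983/16691052987 ≈ -2.6013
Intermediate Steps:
-464765/186561 + 39392/(-357868) = -464765*1/186561 + 39392*(-1/357868) = -464765/186561 - 9848/89467 = -43418382983/16691052987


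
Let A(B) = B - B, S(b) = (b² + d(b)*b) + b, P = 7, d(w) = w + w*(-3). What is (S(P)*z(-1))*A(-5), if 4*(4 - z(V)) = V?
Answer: 0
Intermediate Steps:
d(w) = -2*w (d(w) = w - 3*w = -2*w)
z(V) = 4 - V/4
S(b) = b - b² (S(b) = (b² + (-2*b)*b) + b = (b² - 2*b²) + b = -b² + b = b - b²)
A(B) = 0
(S(P)*z(-1))*A(-5) = ((7*(1 - 1*7))*(4 - ¼*(-1)))*0 = ((7*(1 - 7))*(4 + ¼))*0 = ((7*(-6))*(17/4))*0 = -42*17/4*0 = -357/2*0 = 0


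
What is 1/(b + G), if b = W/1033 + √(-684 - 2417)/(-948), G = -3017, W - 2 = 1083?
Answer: -413183876803776/1246141773724531499 + 1011600372*I*√3101/8722992416071720493 ≈ -0.00033157 + 6.4579e-9*I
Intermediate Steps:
W = 1085 (W = 2 + 1083 = 1085)
b = 1085/1033 - I*√3101/948 (b = 1085/1033 + √(-684 - 2417)/(-948) = 1085*(1/1033) + √(-3101)*(-1/948) = 1085/1033 + (I*√3101)*(-1/948) = 1085/1033 - I*√3101/948 ≈ 1.0503 - 0.058741*I)
1/(b + G) = 1/((1085/1033 - I*√3101/948) - 3017) = 1/(-3115476/1033 - I*√3101/948)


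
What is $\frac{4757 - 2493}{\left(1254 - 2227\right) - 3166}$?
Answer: $- \frac{2264}{4139} \approx -0.54699$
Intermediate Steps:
$\frac{4757 - 2493}{\left(1254 - 2227\right) - 3166} = \frac{4757 - 2493}{-973 - 3166} = \frac{2264}{-4139} = 2264 \left(- \frac{1}{4139}\right) = - \frac{2264}{4139}$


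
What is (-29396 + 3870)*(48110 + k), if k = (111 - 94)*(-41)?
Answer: -1210264238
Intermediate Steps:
k = -697 (k = 17*(-41) = -697)
(-29396 + 3870)*(48110 + k) = (-29396 + 3870)*(48110 - 697) = -25526*47413 = -1210264238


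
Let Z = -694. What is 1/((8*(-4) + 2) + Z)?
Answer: -1/724 ≈ -0.0013812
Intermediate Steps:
1/((8*(-4) + 2) + Z) = 1/((8*(-4) + 2) - 694) = 1/((-32 + 2) - 694) = 1/(-30 - 694) = 1/(-724) = -1/724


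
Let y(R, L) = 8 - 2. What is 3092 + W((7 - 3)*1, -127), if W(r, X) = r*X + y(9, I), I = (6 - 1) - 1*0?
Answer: 2590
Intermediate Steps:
I = 5 (I = 5 + 0 = 5)
y(R, L) = 6
W(r, X) = 6 + X*r (W(r, X) = r*X + 6 = X*r + 6 = 6 + X*r)
3092 + W((7 - 3)*1, -127) = 3092 + (6 - 127*(7 - 3)) = 3092 + (6 - 508) = 3092 - 502 = 2590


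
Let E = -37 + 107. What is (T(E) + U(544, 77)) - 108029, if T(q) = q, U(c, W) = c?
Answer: -107415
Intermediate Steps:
E = 70
(T(E) + U(544, 77)) - 108029 = (70 + 544) - 108029 = 614 - 108029 = -107415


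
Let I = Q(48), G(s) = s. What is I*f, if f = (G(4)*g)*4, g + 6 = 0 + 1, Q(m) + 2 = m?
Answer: -3680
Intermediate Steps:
Q(m) = -2 + m
g = -5 (g = -6 + (0 + 1) = -6 + 1 = -5)
I = 46 (I = -2 + 48 = 46)
f = -80 (f = (4*(-5))*4 = -20*4 = -80)
I*f = 46*(-80) = -3680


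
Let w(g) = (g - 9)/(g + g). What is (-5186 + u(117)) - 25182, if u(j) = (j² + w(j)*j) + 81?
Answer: -16544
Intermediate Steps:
w(g) = (-9 + g)/(2*g) (w(g) = (-9 + g)/((2*g)) = (-9 + g)*(1/(2*g)) = (-9 + g)/(2*g))
u(j) = 153/2 + j² + j/2 (u(j) = (j² + ((-9 + j)/(2*j))*j) + 81 = (j² + (-9/2 + j/2)) + 81 = (-9/2 + j² + j/2) + 81 = 153/2 + j² + j/2)
(-5186 + u(117)) - 25182 = (-5186 + (153/2 + 117² + (½)*117)) - 25182 = (-5186 + (153/2 + 13689 + 117/2)) - 25182 = (-5186 + 13824) - 25182 = 8638 - 25182 = -16544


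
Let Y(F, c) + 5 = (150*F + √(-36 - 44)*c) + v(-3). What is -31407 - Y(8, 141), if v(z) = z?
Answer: -32599 - 564*I*√5 ≈ -32599.0 - 1261.1*I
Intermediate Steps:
Y(F, c) = -8 + 150*F + 4*I*c*√5 (Y(F, c) = -5 + ((150*F + √(-36 - 44)*c) - 3) = -5 + ((150*F + √(-80)*c) - 3) = -5 + ((150*F + (4*I*√5)*c) - 3) = -5 + ((150*F + 4*I*c*√5) - 3) = -5 + (-3 + 150*F + 4*I*c*√5) = -8 + 150*F + 4*I*c*√5)
-31407 - Y(8, 141) = -31407 - (-8 + 150*8 + 4*I*141*√5) = -31407 - (-8 + 1200 + 564*I*√5) = -31407 - (1192 + 564*I*√5) = -31407 + (-1192 - 564*I*√5) = -32599 - 564*I*√5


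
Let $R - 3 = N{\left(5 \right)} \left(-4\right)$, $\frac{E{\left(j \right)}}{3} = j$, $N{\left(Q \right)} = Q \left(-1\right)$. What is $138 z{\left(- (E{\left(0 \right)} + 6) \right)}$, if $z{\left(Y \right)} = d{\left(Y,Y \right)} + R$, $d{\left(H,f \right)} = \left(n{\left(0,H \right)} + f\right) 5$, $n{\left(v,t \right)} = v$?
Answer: $-966$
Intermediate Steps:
$N{\left(Q \right)} = - Q$
$E{\left(j \right)} = 3 j$
$R = 23$ ($R = 3 + \left(-1\right) 5 \left(-4\right) = 3 - -20 = 3 + 20 = 23$)
$d{\left(H,f \right)} = 5 f$ ($d{\left(H,f \right)} = \left(0 + f\right) 5 = f 5 = 5 f$)
$z{\left(Y \right)} = 23 + 5 Y$ ($z{\left(Y \right)} = 5 Y + 23 = 23 + 5 Y$)
$138 z{\left(- (E{\left(0 \right)} + 6) \right)} = 138 \left(23 + 5 \left(- (3 \cdot 0 + 6)\right)\right) = 138 \left(23 + 5 \left(- (0 + 6)\right)\right) = 138 \left(23 + 5 \left(\left(-1\right) 6\right)\right) = 138 \left(23 + 5 \left(-6\right)\right) = 138 \left(23 - 30\right) = 138 \left(-7\right) = -966$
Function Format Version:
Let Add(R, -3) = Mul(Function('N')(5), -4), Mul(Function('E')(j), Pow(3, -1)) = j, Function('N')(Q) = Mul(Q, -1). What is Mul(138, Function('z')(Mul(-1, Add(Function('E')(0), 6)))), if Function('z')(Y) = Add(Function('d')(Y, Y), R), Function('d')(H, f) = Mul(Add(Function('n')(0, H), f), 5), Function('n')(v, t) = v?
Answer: -966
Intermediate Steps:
Function('N')(Q) = Mul(-1, Q)
Function('E')(j) = Mul(3, j)
R = 23 (R = Add(3, Mul(Mul(-1, 5), -4)) = Add(3, Mul(-5, -4)) = Add(3, 20) = 23)
Function('d')(H, f) = Mul(5, f) (Function('d')(H, f) = Mul(Add(0, f), 5) = Mul(f, 5) = Mul(5, f))
Function('z')(Y) = Add(23, Mul(5, Y)) (Function('z')(Y) = Add(Mul(5, Y), 23) = Add(23, Mul(5, Y)))
Mul(138, Function('z')(Mul(-1, Add(Function('E')(0), 6)))) = Mul(138, Add(23, Mul(5, Mul(-1, Add(Mul(3, 0), 6))))) = Mul(138, Add(23, Mul(5, Mul(-1, Add(0, 6))))) = Mul(138, Add(23, Mul(5, Mul(-1, 6)))) = Mul(138, Add(23, Mul(5, -6))) = Mul(138, Add(23, -30)) = Mul(138, -7) = -966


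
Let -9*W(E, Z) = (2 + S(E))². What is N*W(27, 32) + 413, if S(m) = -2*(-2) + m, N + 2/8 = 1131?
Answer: -545631/4 ≈ -1.3641e+5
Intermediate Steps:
N = 4523/4 (N = -¼ + 1131 = 4523/4 ≈ 1130.8)
S(m) = 4 + m
W(E, Z) = -(6 + E)²/9 (W(E, Z) = -(2 + (4 + E))²/9 = -(6 + E)²/9)
N*W(27, 32) + 413 = 4523*(-(6 + 27)²/9)/4 + 413 = 4523*(-⅑*33²)/4 + 413 = 4523*(-⅑*1089)/4 + 413 = (4523/4)*(-121) + 413 = -547283/4 + 413 = -545631/4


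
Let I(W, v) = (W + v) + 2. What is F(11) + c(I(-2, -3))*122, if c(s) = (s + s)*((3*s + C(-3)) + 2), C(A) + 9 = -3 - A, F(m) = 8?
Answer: 11720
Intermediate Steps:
I(W, v) = 2 + W + v
C(A) = -12 - A (C(A) = -9 + (-3 - A) = -12 - A)
c(s) = 2*s*(-7 + 3*s) (c(s) = (s + s)*((3*s + (-12 - 1*(-3))) + 2) = (2*s)*((3*s + (-12 + 3)) + 2) = (2*s)*((3*s - 9) + 2) = (2*s)*((-9 + 3*s) + 2) = (2*s)*(-7 + 3*s) = 2*s*(-7 + 3*s))
F(11) + c(I(-2, -3))*122 = 8 + (2*(2 - 2 - 3)*(-7 + 3*(2 - 2 - 3)))*122 = 8 + (2*(-3)*(-7 + 3*(-3)))*122 = 8 + (2*(-3)*(-7 - 9))*122 = 8 + (2*(-3)*(-16))*122 = 8 + 96*122 = 8 + 11712 = 11720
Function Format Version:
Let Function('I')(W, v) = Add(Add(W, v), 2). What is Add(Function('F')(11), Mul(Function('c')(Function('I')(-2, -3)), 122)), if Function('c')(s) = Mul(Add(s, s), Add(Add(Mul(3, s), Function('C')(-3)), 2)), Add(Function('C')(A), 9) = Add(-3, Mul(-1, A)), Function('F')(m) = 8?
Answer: 11720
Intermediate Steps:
Function('I')(W, v) = Add(2, W, v)
Function('C')(A) = Add(-12, Mul(-1, A)) (Function('C')(A) = Add(-9, Add(-3, Mul(-1, A))) = Add(-12, Mul(-1, A)))
Function('c')(s) = Mul(2, s, Add(-7, Mul(3, s))) (Function('c')(s) = Mul(Add(s, s), Add(Add(Mul(3, s), Add(-12, Mul(-1, -3))), 2)) = Mul(Mul(2, s), Add(Add(Mul(3, s), Add(-12, 3)), 2)) = Mul(Mul(2, s), Add(Add(Mul(3, s), -9), 2)) = Mul(Mul(2, s), Add(Add(-9, Mul(3, s)), 2)) = Mul(Mul(2, s), Add(-7, Mul(3, s))) = Mul(2, s, Add(-7, Mul(3, s))))
Add(Function('F')(11), Mul(Function('c')(Function('I')(-2, -3)), 122)) = Add(8, Mul(Mul(2, Add(2, -2, -3), Add(-7, Mul(3, Add(2, -2, -3)))), 122)) = Add(8, Mul(Mul(2, -3, Add(-7, Mul(3, -3))), 122)) = Add(8, Mul(Mul(2, -3, Add(-7, -9)), 122)) = Add(8, Mul(Mul(2, -3, -16), 122)) = Add(8, Mul(96, 122)) = Add(8, 11712) = 11720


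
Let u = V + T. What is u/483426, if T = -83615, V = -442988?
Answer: -526603/483426 ≈ -1.0893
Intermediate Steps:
u = -526603 (u = -442988 - 83615 = -526603)
u/483426 = -526603/483426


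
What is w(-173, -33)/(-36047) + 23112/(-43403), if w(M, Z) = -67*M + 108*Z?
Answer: -1181514145/1564547941 ≈ -0.75518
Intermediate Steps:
w(-173, -33)/(-36047) + 23112/(-43403) = (-67*(-173) + 108*(-33))/(-36047) + 23112/(-43403) = (11591 - 3564)*(-1/36047) + 23112*(-1/43403) = 8027*(-1/36047) - 23112/43403 = -8027/36047 - 23112/43403 = -1181514145/1564547941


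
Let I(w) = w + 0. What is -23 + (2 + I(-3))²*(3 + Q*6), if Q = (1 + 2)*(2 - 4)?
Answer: -56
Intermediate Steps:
I(w) = w
Q = -6 (Q = 3*(-2) = -6)
-23 + (2 + I(-3))²*(3 + Q*6) = -23 + (2 - 3)²*(3 - 6*6) = -23 + (-1)²*(3 - 36) = -23 + 1*(-33) = -23 - 33 = -56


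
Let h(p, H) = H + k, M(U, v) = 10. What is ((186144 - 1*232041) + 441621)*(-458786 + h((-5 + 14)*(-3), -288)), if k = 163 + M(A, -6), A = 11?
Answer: -181598139324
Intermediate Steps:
k = 173 (k = 163 + 10 = 173)
h(p, H) = 173 + H (h(p, H) = H + 173 = 173 + H)
((186144 - 1*232041) + 441621)*(-458786 + h((-5 + 14)*(-3), -288)) = ((186144 - 1*232041) + 441621)*(-458786 + (173 - 288)) = ((186144 - 232041) + 441621)*(-458786 - 115) = (-45897 + 441621)*(-458901) = 395724*(-458901) = -181598139324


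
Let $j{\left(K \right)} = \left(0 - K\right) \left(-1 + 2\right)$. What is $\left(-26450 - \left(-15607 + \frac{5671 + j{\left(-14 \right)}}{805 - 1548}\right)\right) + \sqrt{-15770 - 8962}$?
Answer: $- \frac{8050664}{743} + 6 i \sqrt{687} \approx -10835.0 + 157.26 i$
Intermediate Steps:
$j{\left(K \right)} = - K$ ($j{\left(K \right)} = - K 1 = - K$)
$\left(-26450 - \left(-15607 + \frac{5671 + j{\left(-14 \right)}}{805 - 1548}\right)\right) + \sqrt{-15770 - 8962} = \left(-26450 + \left(15607 - \frac{5671 - -14}{805 - 1548}\right)\right) + \sqrt{-15770 - 8962} = \left(-26450 + \left(15607 - \frac{5671 + 14}{-743}\right)\right) + \sqrt{-24732} = \left(-26450 + \left(15607 - 5685 \left(- \frac{1}{743}\right)\right)\right) + 6 i \sqrt{687} = \left(-26450 + \left(15607 - - \frac{5685}{743}\right)\right) + 6 i \sqrt{687} = \left(-26450 + \left(15607 + \frac{5685}{743}\right)\right) + 6 i \sqrt{687} = \left(-26450 + \frac{11601686}{743}\right) + 6 i \sqrt{687} = - \frac{8050664}{743} + 6 i \sqrt{687}$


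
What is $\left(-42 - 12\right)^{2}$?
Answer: $2916$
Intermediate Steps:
$\left(-42 - 12\right)^{2} = \left(-54\right)^{2} = 2916$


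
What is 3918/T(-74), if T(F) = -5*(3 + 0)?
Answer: -1306/5 ≈ -261.20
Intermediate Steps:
T(F) = -15 (T(F) = -5*3 = -15)
3918/T(-74) = 3918/(-15) = 3918*(-1/15) = -1306/5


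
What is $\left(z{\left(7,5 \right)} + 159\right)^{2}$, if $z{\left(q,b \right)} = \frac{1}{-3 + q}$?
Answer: $\frac{405769}{16} \approx 25361.0$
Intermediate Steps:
$\left(z{\left(7,5 \right)} + 159\right)^{2} = \left(\frac{1}{-3 + 7} + 159\right)^{2} = \left(\frac{1}{4} + 159\right)^{2} = \left(\frac{637}{4}\right)^{2} = \frac{405769}{16}$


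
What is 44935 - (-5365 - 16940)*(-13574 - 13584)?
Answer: -605714255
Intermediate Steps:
44935 - (-5365 - 16940)*(-13574 - 13584) = 44935 - (-22305)*(-27158) = 44935 - 1*605759190 = 44935 - 605759190 = -605714255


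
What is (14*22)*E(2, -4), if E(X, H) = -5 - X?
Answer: -2156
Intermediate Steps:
(14*22)*E(2, -4) = (14*22)*(-5 - 1*2) = 308*(-5 - 2) = 308*(-7) = -2156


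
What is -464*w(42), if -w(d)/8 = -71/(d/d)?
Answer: -263552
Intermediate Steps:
w(d) = 568 (w(d) = -(-568)/(d/d) = -(-568)/1 = -(-568) = -8*(-71) = 568)
-464*w(42) = -464*568 = -263552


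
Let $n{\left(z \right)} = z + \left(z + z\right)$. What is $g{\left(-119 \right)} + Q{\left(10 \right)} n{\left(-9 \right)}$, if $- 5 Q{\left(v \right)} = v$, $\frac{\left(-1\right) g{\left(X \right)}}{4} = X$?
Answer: $530$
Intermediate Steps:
$g{\left(X \right)} = - 4 X$
$Q{\left(v \right)} = - \frac{v}{5}$
$n{\left(z \right)} = 3 z$ ($n{\left(z \right)} = z + 2 z = 3 z$)
$g{\left(-119 \right)} + Q{\left(10 \right)} n{\left(-9 \right)} = \left(-4\right) \left(-119\right) + \left(- \frac{1}{5}\right) 10 \cdot 3 \left(-9\right) = 476 - -54 = 476 + 54 = 530$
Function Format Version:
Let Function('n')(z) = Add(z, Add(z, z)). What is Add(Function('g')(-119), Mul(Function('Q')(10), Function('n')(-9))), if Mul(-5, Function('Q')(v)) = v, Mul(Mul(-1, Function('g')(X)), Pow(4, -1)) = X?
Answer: 530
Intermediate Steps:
Function('g')(X) = Mul(-4, X)
Function('Q')(v) = Mul(Rational(-1, 5), v)
Function('n')(z) = Mul(3, z) (Function('n')(z) = Add(z, Mul(2, z)) = Mul(3, z))
Add(Function('g')(-119), Mul(Function('Q')(10), Function('n')(-9))) = Add(Mul(-4, -119), Mul(Mul(Rational(-1, 5), 10), Mul(3, -9))) = Add(476, Mul(-2, -27)) = Add(476, 54) = 530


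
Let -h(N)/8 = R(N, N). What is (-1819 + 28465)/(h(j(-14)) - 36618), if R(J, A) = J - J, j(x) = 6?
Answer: -4441/6103 ≈ -0.72767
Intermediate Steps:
R(J, A) = 0
h(N) = 0 (h(N) = -8*0 = 0)
(-1819 + 28465)/(h(j(-14)) - 36618) = (-1819 + 28465)/(0 - 36618) = 26646/(-36618) = 26646*(-1/36618) = -4441/6103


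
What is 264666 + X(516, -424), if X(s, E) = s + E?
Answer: 264758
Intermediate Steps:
X(s, E) = E + s
264666 + X(516, -424) = 264666 + (-424 + 516) = 264666 + 92 = 264758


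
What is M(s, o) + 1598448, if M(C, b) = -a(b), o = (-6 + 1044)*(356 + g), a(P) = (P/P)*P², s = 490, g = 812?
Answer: -1469873365008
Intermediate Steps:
a(P) = P² (a(P) = 1*P² = P²)
o = 1212384 (o = (-6 + 1044)*(356 + 812) = 1038*1168 = 1212384)
M(C, b) = -b²
M(s, o) + 1598448 = -1*1212384² + 1598448 = -1*1469874963456 + 1598448 = -1469874963456 + 1598448 = -1469873365008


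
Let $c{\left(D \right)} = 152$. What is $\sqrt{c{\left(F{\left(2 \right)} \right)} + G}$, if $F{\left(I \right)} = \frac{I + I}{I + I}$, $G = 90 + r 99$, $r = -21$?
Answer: $i \sqrt{1837} \approx 42.86 i$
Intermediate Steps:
$G = -1989$ ($G = 90 - 2079 = -1989$)
$F{\left(I \right)} = 1$ ($F{\left(I \right)} = \frac{2 I}{2 I} = 2 I \frac{1}{2 I} = 1$)
$\sqrt{c{\left(F{\left(2 \right)} \right)} + G} = \sqrt{152 - 1989} = \sqrt{-1837} = i \sqrt{1837}$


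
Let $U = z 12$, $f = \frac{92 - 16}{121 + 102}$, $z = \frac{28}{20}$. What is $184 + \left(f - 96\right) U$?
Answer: $- \frac{1586728}{1115} \approx -1423.1$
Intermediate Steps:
$z = \frac{7}{5}$ ($z = 28 \cdot \frac{1}{20} = \frac{7}{5} \approx 1.4$)
$f = \frac{76}{223} \approx 0.34081$
$U = \frac{84}{5}$ ($U = \frac{7}{5} \cdot 12 = \frac{84}{5} \approx 16.8$)
$184 + \left(f - 96\right) U = 184 + \left(\frac{76}{223} - 96\right) \frac{84}{5} = 184 - \frac{1791888}{1115} = - \frac{1586728}{1115}$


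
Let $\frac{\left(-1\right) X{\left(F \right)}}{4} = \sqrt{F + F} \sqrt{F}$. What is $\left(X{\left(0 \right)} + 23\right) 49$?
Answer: $1127$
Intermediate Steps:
$X{\left(F \right)} = - 4 F \sqrt{2}$ ($X{\left(F \right)} = - 4 \sqrt{F + F} \sqrt{F} = - 4 \sqrt{2 F} \sqrt{F} = - 4 \sqrt{2} \sqrt{F} \sqrt{F} = - 4 F \sqrt{2}$)
$\left(X{\left(0 \right)} + 23\right) 49 = \left(\left(-4\right) 0 \sqrt{2} + 23\right) 49 = \left(0 + 23\right) 49 = 23 \cdot 49 = 1127$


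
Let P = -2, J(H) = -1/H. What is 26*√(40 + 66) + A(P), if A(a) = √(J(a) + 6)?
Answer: √26/2 + 26*√106 ≈ 270.24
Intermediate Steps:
A(a) = √(6 - 1/a) (A(a) = √(-1/a + 6) = √(6 - 1/a))
26*√(40 + 66) + A(P) = 26*√(40 + 66) + √(6 - 1/(-2)) = 26*√106 + √(6 - 1*(-½)) = 26*√106 + √(6 + ½) = 26*√106 + √(13/2) = 26*√106 + √26/2 = √26/2 + 26*√106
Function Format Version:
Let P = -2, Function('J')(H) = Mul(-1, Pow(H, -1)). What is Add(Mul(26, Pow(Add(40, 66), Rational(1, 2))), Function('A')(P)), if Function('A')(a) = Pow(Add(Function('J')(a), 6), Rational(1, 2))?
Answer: Add(Mul(Rational(1, 2), Pow(26, Rational(1, 2))), Mul(26, Pow(106, Rational(1, 2)))) ≈ 270.24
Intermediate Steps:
Function('A')(a) = Pow(Add(6, Mul(-1, Pow(a, -1))), Rational(1, 2)) (Function('A')(a) = Pow(Add(Mul(-1, Pow(a, -1)), 6), Rational(1, 2)) = Pow(Add(6, Mul(-1, Pow(a, -1))), Rational(1, 2)))
Add(Mul(26, Pow(Add(40, 66), Rational(1, 2))), Function('A')(P)) = Add(Mul(26, Pow(Add(40, 66), Rational(1, 2))), Pow(Add(6, Mul(-1, Pow(-2, -1))), Rational(1, 2))) = Add(Mul(26, Pow(106, Rational(1, 2))), Pow(Add(6, Mul(-1, Rational(-1, 2))), Rational(1, 2))) = Add(Mul(26, Pow(106, Rational(1, 2))), Pow(Add(6, Rational(1, 2)), Rational(1, 2))) = Add(Mul(26, Pow(106, Rational(1, 2))), Pow(Rational(13, 2), Rational(1, 2))) = Add(Mul(26, Pow(106, Rational(1, 2))), Mul(Rational(1, 2), Pow(26, Rational(1, 2)))) = Add(Mul(Rational(1, 2), Pow(26, Rational(1, 2))), Mul(26, Pow(106, Rational(1, 2))))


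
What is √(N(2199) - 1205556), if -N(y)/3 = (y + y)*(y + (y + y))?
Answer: I*√88246374 ≈ 9394.0*I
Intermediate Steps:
N(y) = -18*y² (N(y) = -3*(y + y)*(y + (y + y)) = -3*2*y*(y + 2*y) = -3*2*y*3*y = -18*y²)
√(N(2199) - 1205556) = √(-18*2199² - 1205556) = √(-18*4835601 - 1205556) = √(-87040818 - 1205556) = √(-88246374) = I*√88246374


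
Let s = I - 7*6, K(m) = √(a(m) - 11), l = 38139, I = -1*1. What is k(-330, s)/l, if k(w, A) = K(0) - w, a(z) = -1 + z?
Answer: 110/12713 + 2*I*√3/38139 ≈ 0.0086526 + 9.0828e-5*I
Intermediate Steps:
I = -1
K(m) = √(-12 + m) (K(m) = √((-1 + m) - 11) = √(-12 + m))
s = -43 (s = -1 - 7*6 = -1 - 42 = -43)
k(w, A) = -w + 2*I*√3 (k(w, A) = √(-12 + 0) - w = √(-12) - w = 2*I*√3 - w = -w + 2*I*√3)
k(-330, s)/l = (-1*(-330) + 2*I*√3)/38139 = (330 + 2*I*√3)*(1/38139) = 110/12713 + 2*I*√3/38139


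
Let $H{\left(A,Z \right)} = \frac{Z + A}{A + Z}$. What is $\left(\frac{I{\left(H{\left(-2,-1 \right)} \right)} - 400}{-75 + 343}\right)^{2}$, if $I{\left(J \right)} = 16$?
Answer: $\frac{9216}{4489} \approx 2.053$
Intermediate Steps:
$H{\left(A,Z \right)} = 1$ ($H{\left(A,Z \right)} = \frac{A + Z}{A + Z} = 1$)
$\left(\frac{I{\left(H{\left(-2,-1 \right)} \right)} - 400}{-75 + 343}\right)^{2} = \left(\frac{16 - 400}{-75 + 343}\right)^{2} = \left(- \frac{384}{268}\right)^{2} = \left(\left(-384\right) \frac{1}{268}\right)^{2} = \left(- \frac{96}{67}\right)^{2} = \frac{9216}{4489}$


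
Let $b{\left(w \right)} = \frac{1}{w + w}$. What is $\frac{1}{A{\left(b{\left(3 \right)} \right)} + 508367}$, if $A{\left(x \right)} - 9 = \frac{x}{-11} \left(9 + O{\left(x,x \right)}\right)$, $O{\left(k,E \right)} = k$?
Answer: $\frac{36}{18301531} \approx 1.967 \cdot 10^{-6}$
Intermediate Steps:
$b{\left(w \right)} = \frac{1}{2 w}$
$A{\left(x \right)} = 9 - \frac{x \left(9 + x\right)}{11}$ ($A{\left(x \right)} = 9 + \frac{x}{-11} \left(9 + x\right) = 9 + x \left(- \frac{1}{11}\right) \left(9 + x\right) = 9 + - \frac{x}{11} \left(9 + x\right) = 9 - \frac{x \left(9 + x\right)}{11}$)
$\frac{1}{A{\left(b{\left(3 \right)} \right)} + 508367} = \frac{1}{\left(9 - \frac{9 \frac{1}{2 \cdot 3}}{11} - \frac{\left(\frac{1}{2 \cdot 3}\right)^{2}}{11}\right) + 508367} = \frac{1}{\left(9 - \frac{9 \cdot \frac{1}{2} \cdot \frac{1}{3}}{11} - \frac{\left(\frac{1}{2} \cdot \frac{1}{3}\right)^{2}}{11}\right) + 508367} = \frac{1}{\left(9 - \frac{3}{22} - \frac{1}{11 \cdot 36}\right) + 508367} = \frac{1}{\left(9 - \frac{3}{22} - \frac{1}{396}\right) + 508367} = \frac{1}{\frac{319}{36} + 508367} = \frac{1}{\frac{18301531}{36}} = \frac{36}{18301531}$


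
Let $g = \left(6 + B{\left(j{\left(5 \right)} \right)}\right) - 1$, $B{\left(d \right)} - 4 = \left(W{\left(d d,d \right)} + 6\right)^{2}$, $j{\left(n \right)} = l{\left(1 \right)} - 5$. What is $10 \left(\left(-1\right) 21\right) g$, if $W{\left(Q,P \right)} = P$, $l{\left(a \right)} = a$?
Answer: $-2730$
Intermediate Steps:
$j{\left(n \right)} = -4$ ($j{\left(n \right)} = 1 - 5 = -4$)
$B{\left(d \right)} = 4 + \left(6 + d\right)^{2}$ ($B{\left(d \right)} = 4 + \left(d + 6\right)^{2} = 4 + \left(6 + d\right)^{2}$)
$g = 13$ ($g = \left(6 + \left(4 + \left(6 - 4\right)^{2}\right)\right) - 1 = \left(6 + \left(4 + 2^{2}\right)\right) - 1 = \left(6 + \left(4 + 4\right)\right) - 1 = \left(6 + 8\right) - 1 = 14 - 1 = 13$)
$10 \left(\left(-1\right) 21\right) g = 10 \left(\left(-1\right) 21\right) 13 = 10 \left(-21\right) 13 = \left(-210\right) 13 = -2730$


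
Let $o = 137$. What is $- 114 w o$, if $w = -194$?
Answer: $3029892$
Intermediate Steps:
$- 114 w o = \left(-114\right) \left(-194\right) 137 = 22116 \cdot 137 = 3029892$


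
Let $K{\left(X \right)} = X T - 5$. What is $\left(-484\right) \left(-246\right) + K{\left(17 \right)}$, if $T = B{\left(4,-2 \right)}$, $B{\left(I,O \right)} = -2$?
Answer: $119025$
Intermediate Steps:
$T = -2$
$K{\left(X \right)} = -5 - 2 X$ ($K{\left(X \right)} = X \left(-2\right) - 5 = - 2 X - 5 = -5 - 2 X$)
$\left(-484\right) \left(-246\right) + K{\left(17 \right)} = \left(-484\right) \left(-246\right) - 39 = 119064 - 39 = 119025$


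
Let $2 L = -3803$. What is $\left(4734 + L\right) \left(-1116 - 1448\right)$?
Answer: $-7262530$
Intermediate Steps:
$L = - \frac{3803}{2}$ ($L = \frac{1}{2} \left(-3803\right) = - \frac{3803}{2} \approx -1901.5$)
$\left(4734 + L\right) \left(-1116 - 1448\right) = \left(4734 - \frac{3803}{2}\right) \left(-1116 - 1448\right) = \frac{5665}{2} \left(-2564\right) = -7262530$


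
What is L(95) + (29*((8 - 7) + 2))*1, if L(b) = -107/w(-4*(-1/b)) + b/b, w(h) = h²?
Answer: -964267/16 ≈ -60267.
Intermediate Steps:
L(b) = 1 - 107*b²/16 (L(b) = -107*b²/16 + b/b = -107*b²/16 + 1 = 1 - 107*b²/16)
L(95) + (29*((8 - 7) + 2))*1 = (1 - 107/16*95²) + (29*((8 - 7) + 2))*1 = (1 - 107/16*9025) + (29*(1 + 2))*1 = (1 - 965675/16) + (29*3)*1 = -965659/16 + 87*1 = -965659/16 + 87 = -964267/16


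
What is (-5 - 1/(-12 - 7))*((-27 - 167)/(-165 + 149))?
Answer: -4559/76 ≈ -59.987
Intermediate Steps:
(-5 - 1/(-12 - 7))*((-27 - 167)/(-165 + 149)) = (-5 - 1/(-19))*(-194/(-16)) = (-5 - 1*(-1/19))*(-194*(-1/16)) = (-5 + 1/19)*(97/8) = -94/19*97/8 = -4559/76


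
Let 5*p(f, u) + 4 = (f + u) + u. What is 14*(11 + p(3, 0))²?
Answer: 40824/25 ≈ 1633.0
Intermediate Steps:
p(f, u) = -⅘ + f/5 + 2*u/5 (p(f, u) = -⅘ + ((f + u) + u)/5 = -⅘ + (f + 2*u)/5 = -⅘ + (f/5 + 2*u/5) = -⅘ + f/5 + 2*u/5)
14*(11 + p(3, 0))² = 14*(11 + (-⅘ + (⅕)*3 + (⅖)*0))² = 14*(11 + (-⅘ + ⅗ + 0))² = 14*(11 - ⅕)² = 14*(54/5)² = 14*(2916/25) = 40824/25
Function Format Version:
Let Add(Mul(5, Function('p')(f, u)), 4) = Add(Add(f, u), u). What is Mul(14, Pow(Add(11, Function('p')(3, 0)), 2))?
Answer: Rational(40824, 25) ≈ 1633.0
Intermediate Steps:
Function('p')(f, u) = Add(Rational(-4, 5), Mul(Rational(1, 5), f), Mul(Rational(2, 5), u)) (Function('p')(f, u) = Add(Rational(-4, 5), Mul(Rational(1, 5), Add(Add(f, u), u))) = Add(Rational(-4, 5), Mul(Rational(1, 5), Add(f, Mul(2, u)))) = Add(Rational(-4, 5), Add(Mul(Rational(1, 5), f), Mul(Rational(2, 5), u))) = Add(Rational(-4, 5), Mul(Rational(1, 5), f), Mul(Rational(2, 5), u)))
Mul(14, Pow(Add(11, Function('p')(3, 0)), 2)) = Mul(14, Pow(Add(11, Add(Rational(-4, 5), Mul(Rational(1, 5), 3), Mul(Rational(2, 5), 0))), 2)) = Mul(14, Pow(Add(11, Add(Rational(-4, 5), Rational(3, 5), 0)), 2)) = Mul(14, Pow(Add(11, Rational(-1, 5)), 2)) = Mul(14, Pow(Rational(54, 5), 2)) = Mul(14, Rational(2916, 25)) = Rational(40824, 25)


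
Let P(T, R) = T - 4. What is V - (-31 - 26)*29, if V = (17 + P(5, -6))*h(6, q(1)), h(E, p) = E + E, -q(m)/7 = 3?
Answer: 1869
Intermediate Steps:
P(T, R) = -4 + T
q(m) = -21 (q(m) = -7*3 = -21)
h(E, p) = 2*E
V = 216 (V = (17 + (-4 + 5))*(2*6) = (17 + 1)*12 = 18*12 = 216)
V - (-31 - 26)*29 = 216 - (-31 - 26)*29 = 216 - (-57)*29 = 216 - 1*(-1653) = 216 + 1653 = 1869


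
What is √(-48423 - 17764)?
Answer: 11*I*√547 ≈ 257.27*I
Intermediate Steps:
√(-48423 - 17764) = √(-66187) = 11*I*√547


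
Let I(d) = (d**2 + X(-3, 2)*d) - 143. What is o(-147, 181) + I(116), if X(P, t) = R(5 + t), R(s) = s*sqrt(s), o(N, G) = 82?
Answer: 13395 + 812*sqrt(7) ≈ 15543.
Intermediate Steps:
R(s) = s**(3/2)
X(P, t) = (5 + t)**(3/2)
I(d) = -143 + d**2 + 7*d*sqrt(7) (I(d) = (d**2 + (5 + 2)**(3/2)*d) - 143 = (d**2 + 7**(3/2)*d) - 143 = (d**2 + (7*sqrt(7))*d) - 143 = (d**2 + 7*d*sqrt(7)) - 143 = -143 + d**2 + 7*d*sqrt(7))
o(-147, 181) + I(116) = 82 + (-143 + 116**2 + 7*116*sqrt(7)) = 82 + (-143 + 13456 + 812*sqrt(7)) = 82 + (13313 + 812*sqrt(7)) = 13395 + 812*sqrt(7)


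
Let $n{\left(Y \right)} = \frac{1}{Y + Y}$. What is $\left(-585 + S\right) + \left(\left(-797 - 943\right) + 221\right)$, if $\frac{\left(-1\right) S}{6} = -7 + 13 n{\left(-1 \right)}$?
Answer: $-2023$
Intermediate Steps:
$n{\left(Y \right)} = \frac{1}{2 Y}$
$S = 81$ ($S = - 6 \left(-7 + 13 \frac{1}{2 \left(-1\right)}\right) = - 6 \left(-7 + 13 \cdot \frac{1}{2} \left(-1\right)\right) = - 6 \left(-7 + 13 \left(- \frac{1}{2}\right)\right) = - 6 \left(-7 - \frac{13}{2}\right) = \left(-6\right) \left(- \frac{27}{2}\right) = 81$)
$\left(-585 + S\right) + \left(\left(-797 - 943\right) + 221\right) = \left(-585 + 81\right) + \left(\left(-797 - 943\right) + 221\right) = -504 + \left(-1740 + 221\right) = -504 - 1519 = -2023$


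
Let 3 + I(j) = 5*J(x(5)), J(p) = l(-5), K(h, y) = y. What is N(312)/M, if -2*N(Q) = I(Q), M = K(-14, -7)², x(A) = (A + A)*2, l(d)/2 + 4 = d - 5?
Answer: 143/98 ≈ 1.4592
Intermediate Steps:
l(d) = -18 + 2*d (l(d) = -8 + 2*(d - 5) = -8 + 2*(-5 + d) = -8 + (-10 + 2*d) = -18 + 2*d)
x(A) = 4*A (x(A) = (2*A)*2 = 4*A)
J(p) = -28 (J(p) = -18 + 2*(-5) = -18 - 10 = -28)
M = 49 (M = (-7)² = 49)
I(j) = -143 (I(j) = -3 + 5*(-28) = -3 - 140 = -143)
N(Q) = 143/2 (N(Q) = -½*(-143) = 143/2)
N(312)/M = (143/2)/49 = (143/2)*(1/49) = 143/98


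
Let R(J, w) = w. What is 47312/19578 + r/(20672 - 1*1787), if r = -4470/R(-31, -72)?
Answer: 357881035/147892212 ≈ 2.4199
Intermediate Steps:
r = 745/12 (r = -4470/(-72) = -4470*(-1/72) = 745/12 ≈ 62.083)
47312/19578 + r/(20672 - 1*1787) = 47312/19578 + 745/(12*(20672 - 1*1787)) = 47312*(1/19578) + 745/(12*(20672 - 1787)) = 23656/9789 + (745/12)/18885 = 23656/9789 + (745/12)*(1/18885) = 23656/9789 + 149/45324 = 357881035/147892212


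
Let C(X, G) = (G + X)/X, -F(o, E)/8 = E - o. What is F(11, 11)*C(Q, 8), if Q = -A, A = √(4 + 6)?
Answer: 0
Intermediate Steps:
F(o, E) = -8*E + 8*o (F(o, E) = -8*(E - o) = -8*E + 8*o)
A = √10 ≈ 3.1623
Q = -√10 ≈ -3.1623
F(11, 11)*C(Q, 8) = (-8*11 + 8*11)*((8 - √10)/((-√10))) = (-88 + 88)*((-√10/10)*(8 - √10)) = 0*(-√10*(8 - √10)/10) = 0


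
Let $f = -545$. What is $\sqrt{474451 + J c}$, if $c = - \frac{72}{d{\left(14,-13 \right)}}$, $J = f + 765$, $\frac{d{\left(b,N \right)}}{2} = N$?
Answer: $\frac{\sqrt{80285179}}{13} \approx 689.25$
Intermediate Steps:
$d{\left(b,N \right)} = 2 N$
$J = 220$ ($J = -545 + 765 = 220$)
$c = \frac{36}{13}$ ($c = - \frac{72}{2 \left(-13\right)} = - \frac{72}{-26} = \left(-72\right) \left(- \frac{1}{26}\right) = \frac{36}{13} \approx 2.7692$)
$\sqrt{474451 + J c} = \sqrt{474451 + 220 \cdot \frac{36}{13}} = \sqrt{474451 + \frac{7920}{13}} = \sqrt{\frac{6175783}{13}} = \frac{\sqrt{80285179}}{13}$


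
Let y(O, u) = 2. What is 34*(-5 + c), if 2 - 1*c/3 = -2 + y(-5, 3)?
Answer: 34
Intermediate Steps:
c = 6 (c = 6 - 3*(-2 + 2) = 6 - 3*0 = 6 + 0 = 6)
34*(-5 + c) = 34*(-5 + 6) = 34*1 = 34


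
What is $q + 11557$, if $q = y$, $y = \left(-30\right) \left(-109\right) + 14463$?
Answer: $29290$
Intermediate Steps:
$y = 17733$ ($y = 3270 + 14463 = 17733$)
$q = 17733$
$q + 11557 = 17733 + 11557 = 29290$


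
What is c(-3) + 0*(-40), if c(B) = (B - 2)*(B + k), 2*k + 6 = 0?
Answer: 30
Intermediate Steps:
k = -3 (k = -3 + (1/2)*0 = -3 + 0 = -3)
c(B) = (-3 + B)*(-2 + B) (c(B) = (B - 2)*(B - 3) = (-2 + B)*(-3 + B) = (-3 + B)*(-2 + B))
c(-3) + 0*(-40) = (6 + (-3)**2 - 5*(-3)) + 0*(-40) = (6 + 9 + 15) + 0 = 30 + 0 = 30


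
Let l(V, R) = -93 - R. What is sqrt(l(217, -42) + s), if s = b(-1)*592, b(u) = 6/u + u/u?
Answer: I*sqrt(3011) ≈ 54.873*I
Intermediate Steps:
b(u) = 1 + 6/u (b(u) = 6/u + 1 = 1 + 6/u)
s = -2960 (s = ((6 - 1)/(-1))*592 = -1*5*592 = -5*592 = -2960)
sqrt(l(217, -42) + s) = sqrt((-93 - 1*(-42)) - 2960) = sqrt((-93 + 42) - 2960) = sqrt(-51 - 2960) = sqrt(-3011) = I*sqrt(3011)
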